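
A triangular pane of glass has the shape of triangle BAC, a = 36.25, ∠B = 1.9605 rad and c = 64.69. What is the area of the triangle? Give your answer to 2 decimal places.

area ≈ 1084.59

Area = ½·a·c·sin B ≈ 1084.6.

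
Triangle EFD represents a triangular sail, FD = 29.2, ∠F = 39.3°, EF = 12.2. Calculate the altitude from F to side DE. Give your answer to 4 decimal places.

10.6350

By the law of cosines, DE² = EF² + FD² − 2·EF·FD·cos F = 450.13, so DE ≈ 21.216.
Area = ½·EF·FD·sin F ≈ 112.82.
The altitude from F has length 2·area/DE ≈ 10.635.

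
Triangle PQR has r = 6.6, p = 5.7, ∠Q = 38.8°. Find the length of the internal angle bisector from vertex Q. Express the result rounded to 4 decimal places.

5.7698

By the law of cosines, q² = r² + p² − 2·r·p·cos Q = 17.413, so q ≈ 4.1728.
The bisector from Q has length 2·r·p·cos(∠Q/2)/(r+p) ≈ 5.7698.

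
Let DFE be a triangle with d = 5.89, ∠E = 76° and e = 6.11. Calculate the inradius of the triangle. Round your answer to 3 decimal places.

Law of sines: sin D = d·sin E/e ≈ 0.93536.
Since e ≥ d, only the acute value applies: ∠D ≈ 69.29°.
Then ∠F = 180° − ∠E − ∠D ≈ 34.71°.
Law of sines gives f = e·sin F/sin E ≈ 3.586.
Area = ½·e·d·sin F ≈ 10.247.
Semiperimeter s = (5.89+3.586+6.11)/2 = 7.793.
Inradius = area/s = 10.247/7.793 ≈ 1.3149.

1.315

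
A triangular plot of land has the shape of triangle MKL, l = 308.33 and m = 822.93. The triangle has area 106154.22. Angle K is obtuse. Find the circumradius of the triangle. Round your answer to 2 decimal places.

From area = ½·l·m·sin K, we get sin K = 2·area/(l·m) ≈ 0.83674.
Taking the obtuse solution, ∠K ≈ 123.20°.
Law of cosines then gives k ≈ 1024.8.
Circumradius = k/(2 sin K) ≈ 612.37.

R ≈ 612.37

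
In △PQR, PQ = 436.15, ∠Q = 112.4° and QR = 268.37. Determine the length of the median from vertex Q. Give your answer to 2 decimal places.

By the law of cosines, RP² = PQ² + QR² − 2·PQ·QR·cos Q = 3.5146e+05, so RP ≈ 592.84.
Median from Q: ½√(2·PQ² + 2·QR² − RP²) ≈ 207.99.

207.99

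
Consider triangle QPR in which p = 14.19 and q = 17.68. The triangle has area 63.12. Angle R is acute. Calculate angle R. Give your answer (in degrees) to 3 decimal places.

∠R ≈ 30.211°

From area = ½·q·p·sin R, we get sin R = 2·area/(q·p) ≈ 0.50319.
Taking the acute solution, ∠R ≈ 30.21°.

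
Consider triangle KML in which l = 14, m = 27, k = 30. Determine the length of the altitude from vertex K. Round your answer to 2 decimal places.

Semiperimeter s = (30 + 27 + 14)/2 = 35.5.
Heron's formula: area = √(35.5·5.5·8.5·21.5) ≈ 188.9.
The altitude from K has length 2·area/k ≈ 12.593.

12.59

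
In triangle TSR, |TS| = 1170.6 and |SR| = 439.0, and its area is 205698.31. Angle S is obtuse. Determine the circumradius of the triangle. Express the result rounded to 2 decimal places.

921.95

From area = ½·|TS|·|SR|·sin S, we get sin S = 2·area/(|TS|·|SR|) ≈ 0.80055.
Taking the obtuse solution, ∠S ≈ 2.2134 rad.
Law of cosines then gives |RT| ≈ 1476.1.
Circumradius = |RT|/(2 sin S) ≈ 921.95.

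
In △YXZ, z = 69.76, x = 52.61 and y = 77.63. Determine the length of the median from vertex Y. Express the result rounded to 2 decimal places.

Median from Y: ½√(2·x² + 2·z² − y²) ≈ 48.068.

48.07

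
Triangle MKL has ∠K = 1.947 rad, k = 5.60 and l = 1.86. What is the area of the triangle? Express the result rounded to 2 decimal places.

Law of sines: sin L = l·sin K/k ≈ 0.30891.
Since k ≥ l, only the acute value applies: ∠L ≈ 0.314 rad.
Then ∠M = π − ∠K − ∠L ≈ 0.881 rad.
Law of sines gives m = k·sin M/sin K ≈ 4.6428.
Area = ½·k·l·sin M ≈ 4.0158.

4.02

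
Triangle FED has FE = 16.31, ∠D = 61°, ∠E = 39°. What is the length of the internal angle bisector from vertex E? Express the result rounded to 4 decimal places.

t_E ≈ 16.2856

The third angle is ∠F = 180° − ∠E − ∠D = 80.00°.
Law of sines: ED = FE·sin F/sin D ≈ 18.365.
Law of sines: DF = FE·sin E/sin D ≈ 11.736.
The bisector from E has length 2·FE·ED·cos(∠E/2)/(FE+ED) ≈ 16.286.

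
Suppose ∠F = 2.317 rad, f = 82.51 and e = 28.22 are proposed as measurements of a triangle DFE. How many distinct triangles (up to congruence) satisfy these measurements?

1

e·sin F = 28.22·sin(2.317 rad) ≈ 20.72.
Since ∠F is not acute, a triangle exists only if f > e; here f > e, so there is exactly one triangle.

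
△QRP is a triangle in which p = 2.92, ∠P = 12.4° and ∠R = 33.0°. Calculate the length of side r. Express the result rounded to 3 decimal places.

7.406

The third angle is ∠Q = 180° − ∠R − ∠P = 134.60°.
Law of sines: r = p·sin R/sin P ≈ 7.4061.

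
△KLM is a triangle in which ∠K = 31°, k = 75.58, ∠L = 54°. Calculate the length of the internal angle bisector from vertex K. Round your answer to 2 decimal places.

The third angle is ∠M = 180° − ∠K − ∠L = 95.00°.
Law of sines: l = k·sin L/sin K ≈ 118.72.
Law of sines: m = k·sin M/sin K ≈ 146.19.
The bisector from K has length 2·l·m·cos(∠K/2)/(l+m) ≈ 126.26.

126.26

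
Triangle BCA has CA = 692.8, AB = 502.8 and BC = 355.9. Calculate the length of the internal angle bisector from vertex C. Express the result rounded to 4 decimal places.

435.7617

By the law of cosines, cos C = (BC² + CA² − AB²) / (2·BC·CA) ≈ 0.71751, so ∠C ≈ 44.15°.
The bisector from C has length 2·BC·CA·cos(∠C/2)/(BC+CA) ≈ 435.76.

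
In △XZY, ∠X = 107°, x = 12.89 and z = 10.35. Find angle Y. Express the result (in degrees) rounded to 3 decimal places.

Law of sines: sin Z = z·sin X/x ≈ 0.76786.
Since x ≥ z, only the acute value applies: ∠Z ≈ 50.16°.
Then ∠Y = 180° − ∠X − ∠Z ≈ 22.84°.

∠Y ≈ 22.838°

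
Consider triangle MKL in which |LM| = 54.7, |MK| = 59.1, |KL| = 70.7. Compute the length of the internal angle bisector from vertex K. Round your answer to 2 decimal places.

By the law of cosines, cos K = (|MK|² + |KL|² − |LM|²) / (2·|MK|·|KL|) ≈ 0.65806, so ∠K ≈ 0.853 rad.
The bisector from K has length 2·|MK|·|KL|·cos(∠K/2)/(|MK|+|KL|) ≈ 58.62.

t_K ≈ 58.62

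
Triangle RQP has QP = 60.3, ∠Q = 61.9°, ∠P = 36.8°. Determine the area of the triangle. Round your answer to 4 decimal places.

area ≈ 971.8643

The third angle is ∠R = 180° − ∠Q − ∠P = 81.30°.
Law of sines: PR = QP·sin Q/sin R ≈ 53.811.
Law of sines: RQ = QP·sin P/sin R ≈ 36.542.
Area = ½·QP·PR·sin P ≈ 971.86.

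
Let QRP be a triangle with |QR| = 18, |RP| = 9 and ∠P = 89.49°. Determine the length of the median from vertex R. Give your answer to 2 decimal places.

Law of sines: sin Q = |RP|·sin P/|QR| ≈ 0.49998.
Since |QR| ≥ |RP|, only the acute value applies: ∠Q ≈ 30.00°.
Then ∠R = 180° − ∠P − ∠Q ≈ 60.51°.
Law of sines gives |PQ| = |QR|·sin R/sin P ≈ 15.669.
Median from R: ½√(2·|QR|² + 2·|RP|² − |PQ|²) ≈ 11.879.

11.88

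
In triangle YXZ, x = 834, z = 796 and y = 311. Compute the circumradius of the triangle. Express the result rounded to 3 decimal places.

By the law of cosines, cos Y = (x² + z² − y²) / (2·x·z) ≈ 0.92824, so ∠Y ≈ 21.84°.
Circumradius = y/(2 sin Y) ≈ 418.03.

R ≈ 418.033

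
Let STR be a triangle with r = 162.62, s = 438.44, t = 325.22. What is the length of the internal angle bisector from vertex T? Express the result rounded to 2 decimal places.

t_T ≈ 224.56

By the law of cosines, cos T = (r² + s² − t²) / (2·r·s) ≈ 0.79178, so ∠T ≈ 37.65°.
The bisector from T has length 2·r·s·cos(∠T/2)/(r+s) ≈ 224.56.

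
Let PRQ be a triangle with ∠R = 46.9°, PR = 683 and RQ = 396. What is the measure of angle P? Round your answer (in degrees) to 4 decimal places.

By the law of cosines, QP² = PR² + RQ² − 2·PR·RQ·cos R = 2.537e+05, so QP ≈ 503.68.
Law of cosines again: cos P = (QP² + PR² − RQ²)/(2·QP·PR) ≈ 0.81881, so ∠P ≈ 35.03°.

∠P ≈ 35.0337°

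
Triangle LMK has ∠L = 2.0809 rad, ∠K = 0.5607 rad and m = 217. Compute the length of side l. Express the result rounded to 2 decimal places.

395.01

The third angle is ∠M = π − ∠K − ∠L = 0.5000 rad.
Law of sines: l = m·sin L/sin M ≈ 395.01.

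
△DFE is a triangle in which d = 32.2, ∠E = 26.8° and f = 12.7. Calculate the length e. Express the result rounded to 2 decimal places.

By the law of cosines, e² = d² + f² − 2·d·f·cos E = 468.1, so e ≈ 21.636.

21.64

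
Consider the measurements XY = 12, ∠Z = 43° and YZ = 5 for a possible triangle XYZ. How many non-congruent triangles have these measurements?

YZ·sin Z = 5·sin(43°) ≈ 3.41.
Since XY ≥ YZ, exactly one triangle exists.

1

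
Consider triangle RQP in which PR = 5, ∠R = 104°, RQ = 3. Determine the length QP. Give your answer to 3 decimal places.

6.423

By the law of cosines, QP² = PR² + RQ² − 2·PR·RQ·cos R = 41.258, so QP ≈ 6.4232.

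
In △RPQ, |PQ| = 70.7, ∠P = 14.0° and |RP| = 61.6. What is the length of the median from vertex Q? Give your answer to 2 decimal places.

m_Q ≈ 41.49

By the law of cosines, |QR|² = |RP|² + |PQ|² − 2·|RP|·|PQ|·cos P = 341.54, so |QR| ≈ 18.481.
Median from Q: ½√(2·|PQ|² + 2·|QR|² − |RP|²) ≈ 41.489.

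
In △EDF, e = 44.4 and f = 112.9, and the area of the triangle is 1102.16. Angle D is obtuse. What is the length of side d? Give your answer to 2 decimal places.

From area = ½·f·e·sin D, we get sin D = 2·area/(f·e) ≈ 0.43974.
Taking the obtuse solution, ∠D ≈ 153.91°.
Law of cosines then gives d ≈ 154.02.

154.02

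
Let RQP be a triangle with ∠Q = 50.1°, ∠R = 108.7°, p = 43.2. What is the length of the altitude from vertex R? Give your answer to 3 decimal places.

33.142

The third angle is ∠P = 180° − ∠R − ∠Q = 21.20°.
Law of sines: r = p·sin R/sin P ≈ 113.15.
Law of sines: q = p·sin Q/sin P ≈ 91.646.
Area = ½·p·r·sin Q ≈ 1875.1.
The altitude from R has length 2·area/r ≈ 33.142.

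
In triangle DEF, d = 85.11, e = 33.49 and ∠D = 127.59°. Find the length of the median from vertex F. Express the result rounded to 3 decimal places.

Law of sines: sin E = e·sin D/d ≈ 0.31180.
Since d ≥ e, only the acute value applies: ∠E ≈ 18.17°.
Then ∠F = 180° − ∠D − ∠E ≈ 34.24°.
Law of sines gives f = d·sin F/sin D ≈ 60.438.
Median from F: ½√(2·d² + 2·e² − f²) ≈ 57.179.

m_F ≈ 57.179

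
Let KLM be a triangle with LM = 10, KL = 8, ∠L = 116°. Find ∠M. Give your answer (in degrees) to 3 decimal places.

28.028

By the law of cosines, MK² = KL² + LM² − 2·KL·LM·cos L = 234.14, so MK ≈ 15.302.
Law of cosines again: cos M = (LM² + MK² − KL²)/(2·LM·MK) ≈ 0.88272, so ∠M ≈ 28.03°.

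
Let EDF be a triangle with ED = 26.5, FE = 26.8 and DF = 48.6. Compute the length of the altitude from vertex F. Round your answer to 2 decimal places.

h_F ≈ 20.07

Semiperimeter s = (48.6 + 26.8 + 26.5)/2 = 50.95.
Heron's formula: area = √(50.95·2.35·24.15·24.45) ≈ 265.89.
The altitude from F has length 2·area/ED ≈ 20.067.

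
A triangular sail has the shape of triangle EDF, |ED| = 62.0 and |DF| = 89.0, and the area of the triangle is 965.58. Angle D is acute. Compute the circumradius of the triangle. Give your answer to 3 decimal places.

From area = ½·|ED|·|DF|·sin D, we get sin D = 2·area/(|ED|·|DF|) ≈ 0.34997.
Taking the acute solution, ∠D ≈ 0.358 rad.
Law of cosines then gives |FE| ≈ 37.775.
Circumradius = |FE|/(2 sin D) ≈ 53.968.

53.968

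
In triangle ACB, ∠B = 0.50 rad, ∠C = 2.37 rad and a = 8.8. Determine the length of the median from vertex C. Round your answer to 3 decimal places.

The third angle is ∠A = π − ∠C − ∠B = 0.272 rad.
Law of sines: c = a·sin C/sin A ≈ 22.873.
Law of sines: b = a·sin B/sin A ≈ 15.727.
Median from C: ½√(2·b² + 2·a² − c²) ≈ 5.6206.

5.621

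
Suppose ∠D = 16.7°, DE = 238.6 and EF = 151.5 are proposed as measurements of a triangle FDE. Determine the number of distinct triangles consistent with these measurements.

DE·sin D = 238.6·sin(16.7°) ≈ 68.56.
Since DE sin D < EF < DE (68.56 < 151.5 < 238.6), two triangles exist.

2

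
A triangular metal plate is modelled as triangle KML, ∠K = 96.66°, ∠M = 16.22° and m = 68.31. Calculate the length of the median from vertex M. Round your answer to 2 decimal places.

m_M ≈ 231.77

The third angle is ∠L = 180° − ∠K − ∠M = 67.12°.
Law of sines: k = m·sin K/sin M ≈ 242.9.
Law of sines: l = m·sin L/sin M ≈ 225.31.
Median from M: ½√(2·l² + 2·k² − m²) ≈ 231.77.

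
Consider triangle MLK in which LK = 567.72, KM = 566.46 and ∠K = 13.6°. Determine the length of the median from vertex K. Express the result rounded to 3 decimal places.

563.101

By the law of cosines, ML² = LK² + KM² − 2·LK·KM·cos K = 18036, so ML ≈ 134.3.
Median from K: ½√(2·LK² + 2·KM² − ML²) ≈ 563.1.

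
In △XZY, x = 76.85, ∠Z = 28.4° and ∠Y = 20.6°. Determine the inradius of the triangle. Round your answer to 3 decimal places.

The third angle is ∠X = 180° − ∠Z − ∠Y = 131.00°.
Law of sines: z = x·sin Z/sin X ≈ 48.432.
Law of sines: y = x·sin Y/sin X ≈ 35.827.
Area = ½·x·z·sin Y ≈ 654.77.
Semiperimeter s = (76.85+48.432+35.827)/2 = 80.554.
Inradius = area/s = 654.77/80.554 ≈ 8.1283.

8.128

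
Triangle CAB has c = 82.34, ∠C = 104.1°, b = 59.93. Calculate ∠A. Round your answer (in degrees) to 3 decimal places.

∠A ≈ 30.997°

Law of sines: sin B = b·sin C/c ≈ 0.70591.
Since c ≥ b, only the acute value applies: ∠B ≈ 44.90°.
Then ∠A = 180° − ∠C − ∠B ≈ 31.00°.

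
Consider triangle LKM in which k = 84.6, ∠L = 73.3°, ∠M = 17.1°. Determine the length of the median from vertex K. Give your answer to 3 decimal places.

The third angle is ∠K = 180° − ∠M − ∠L = 89.60°.
Law of sines: l = k·sin L/sin K ≈ 81.034.
Law of sines: m = k·sin M/sin K ≈ 24.876.
Median from K: ½√(2·m² + 2·l² − k²) ≈ 42.466.

42.466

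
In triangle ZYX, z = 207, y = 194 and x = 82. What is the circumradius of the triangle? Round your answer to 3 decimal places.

R ≈ 103.617

By the law of cosines, cos Z = (y² + x² − z²) / (2·y·x) ≈ 0.04749, so ∠Z ≈ 87.28°.
Circumradius = z/(2 sin Z) ≈ 103.62.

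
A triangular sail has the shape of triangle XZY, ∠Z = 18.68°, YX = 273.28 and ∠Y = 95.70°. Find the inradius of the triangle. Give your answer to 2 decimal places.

The third angle is ∠X = 180° − ∠Z − ∠Y = 65.62°.
Law of sines: ZY = YX·sin X/sin Z ≈ 777.16.
Law of sines: XZ = YX·sin Y/sin Z ≈ 849.03.
Area = ½·YX·ZY·sin Y ≈ 1.0567e+05.
Semiperimeter s = (777.16+273.28+849.03)/2 = 949.73.
Inradius = area/s = 1.0567e+05/949.73 ≈ 111.26.

111.26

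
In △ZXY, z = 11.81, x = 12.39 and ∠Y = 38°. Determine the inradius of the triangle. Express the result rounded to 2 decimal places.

By the law of cosines, y² = z² + x² − 2·z·x·cos Y = 62.375, so y ≈ 7.8978.
Area = ½·z·x·sin Y ≈ 45.044.
Semiperimeter s = (11.81+12.39+7.8978)/2 = 16.049.
Inradius = area/s = 45.044/16.049 ≈ 2.8066.

r ≈ 2.81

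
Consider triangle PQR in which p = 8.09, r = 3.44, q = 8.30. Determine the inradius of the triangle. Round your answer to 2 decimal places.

1.39

Semiperimeter s = (8.09 + 8.3 + 3.44)/2 = 9.915.
Heron's formula: area = √(9.915·1.825·1.615·6.475) ≈ 13.756.
Inradius = area/s = 13.756/9.915 ≈ 1.3874.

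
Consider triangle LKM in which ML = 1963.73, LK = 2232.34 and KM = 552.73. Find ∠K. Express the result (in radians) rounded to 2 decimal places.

∠K ≈ 0.95 rad

By the law of cosines, cos K = (LK² + KM² − ML²) / (2·LK·KM) ≈ 0.58053, so ∠K ≈ 0.951 rad.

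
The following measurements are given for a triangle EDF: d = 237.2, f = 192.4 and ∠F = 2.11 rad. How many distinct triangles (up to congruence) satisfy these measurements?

0

d·sin F = 237.2·sin(2.11 rad) ≈ 203.5.
Since ∠F is not acute, a triangle exists only if f > d; here f ≤ d, so there is no triangle.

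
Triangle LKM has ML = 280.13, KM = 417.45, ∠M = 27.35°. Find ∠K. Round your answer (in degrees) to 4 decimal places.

By the law of cosines, LK² = KM² + ML² − 2·KM·ML·cos M = 45001, so LK ≈ 212.13.
Law of cosines again: cos K = (LK² + KM² − ML²)/(2·LK·KM) ≈ 0.79494, so ∠K ≈ 37.35°.

37.3503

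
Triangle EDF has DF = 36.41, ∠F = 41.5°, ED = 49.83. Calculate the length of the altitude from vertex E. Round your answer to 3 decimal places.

h_E ≈ 46.960

Law of sines: sin E = DF·sin F/ED ≈ 0.48417.
Since ED ≥ DF, only the acute value applies: ∠E ≈ 28.96°.
Then ∠D = 180° − ∠F − ∠E ≈ 109.54°.
Law of sines gives FE = ED·sin D/sin F ≈ 70.87.
Area = ½·ED·DF·sin D ≈ 854.9.
The altitude from E has length 2·area/DF ≈ 46.96.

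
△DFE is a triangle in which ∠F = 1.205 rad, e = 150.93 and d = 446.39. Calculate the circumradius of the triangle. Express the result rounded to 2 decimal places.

223.24

By the law of cosines, f² = e² + d² − 2·e·d·cos F = 1.7385e+05, so f ≈ 416.95.
Area = ½·e·d·sin F ≈ 31458.
Circumradius = f/(2 sin F) ≈ 223.24.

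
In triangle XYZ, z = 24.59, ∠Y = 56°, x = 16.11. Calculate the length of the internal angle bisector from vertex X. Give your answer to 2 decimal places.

By the law of cosines, y² = z² + x² − 2·z·x·cos Y = 421.16, so y ≈ 20.522.
Law of cosines again: cos X = (y² + z² − x²)/(2·y·z) ≈ 0.75925, so ∠X ≈ 40.60°.
The bisector from X has length 2·y·z·cos(∠X/2)/(y+z) ≈ 20.983.

20.98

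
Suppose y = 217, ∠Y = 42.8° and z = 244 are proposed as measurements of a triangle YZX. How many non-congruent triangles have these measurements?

2

z·sin Y = 244·sin(42.8°) ≈ 165.8.
Since z sin Y < y < z (165.8 < 217 < 244), two triangles exist.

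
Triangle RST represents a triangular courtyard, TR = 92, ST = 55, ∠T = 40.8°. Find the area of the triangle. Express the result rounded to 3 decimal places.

Area = ½·ST·TR·sin T ≈ 1653.2.

1653.154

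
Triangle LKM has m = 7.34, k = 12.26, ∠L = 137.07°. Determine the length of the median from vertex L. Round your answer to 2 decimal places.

4.25

By the law of cosines, l² = k² + m² − 2·k·m·cos L = 335.96, so l ≈ 18.329.
Median from L: ½√(2·k² + 2·m² − l²) ≈ 4.2546.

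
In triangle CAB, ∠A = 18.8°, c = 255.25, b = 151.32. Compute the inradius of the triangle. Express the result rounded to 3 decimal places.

r ≈ 23.542

By the law of cosines, a² = b² + c² − 2·b·c·cos A = 14923, so a ≈ 122.16.
Area = ½·b·c·sin A ≈ 6223.7.
Semiperimeter s = (255.25+122.16+151.32)/2 = 264.36.
Inradius = area/s = 6223.7/264.36 ≈ 23.542.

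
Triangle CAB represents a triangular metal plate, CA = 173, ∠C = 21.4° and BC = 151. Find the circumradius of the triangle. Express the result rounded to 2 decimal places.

R ≈ 87.59

By the law of cosines, AB² = BC² + CA² − 2·BC·CA·cos C = 4086.1, so AB ≈ 63.922.
Area = ½·BC·CA·sin C ≈ 4765.8.
Circumradius = AB/(2 sin C) ≈ 87.594.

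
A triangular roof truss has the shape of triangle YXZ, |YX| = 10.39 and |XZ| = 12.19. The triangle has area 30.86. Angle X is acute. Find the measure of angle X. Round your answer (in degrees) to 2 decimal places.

From area = ½·|YX|·|XZ|·sin X, we get sin X = 2·area/(|YX|·|XZ|) ≈ 0.48731.
Taking the acute solution, ∠X ≈ 29.16°.

∠X ≈ 29.16°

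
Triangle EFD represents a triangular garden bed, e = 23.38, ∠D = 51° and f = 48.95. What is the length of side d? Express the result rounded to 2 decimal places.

By the law of cosines, d² = e² + f² − 2·e·f·cos D = 1502.3, so d ≈ 38.759.

38.76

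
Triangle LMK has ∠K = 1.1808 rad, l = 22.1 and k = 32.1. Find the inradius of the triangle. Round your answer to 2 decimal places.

Law of sines: sin L = l·sin K/k ≈ 0.63678.
Since k ≥ l, only the acute value applies: ∠L ≈ 0.6903 rad.
Then ∠M = π − ∠K − ∠L ≈ 1.2705 rad.
Law of sines gives m = k·sin M/sin K ≈ 33.153.
Area = ½·k·l·sin M ≈ 338.83.
Semiperimeter s = (22.1+33.153+32.1)/2 = 43.676.
Inradius = area/s = 338.83/43.676 ≈ 7.7577.

r ≈ 7.76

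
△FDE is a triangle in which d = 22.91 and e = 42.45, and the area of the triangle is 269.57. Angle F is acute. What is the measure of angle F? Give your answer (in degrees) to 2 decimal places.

From area = ½·d·e·sin F, we get sin F = 2·area/(d·e) ≈ 0.55437.
Taking the acute solution, ∠F ≈ 33.67°.

33.67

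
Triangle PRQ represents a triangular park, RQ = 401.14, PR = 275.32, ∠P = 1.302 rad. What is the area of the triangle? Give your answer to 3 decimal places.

Law of sines: sin Q = PR·sin P/RQ ≈ 0.66170.
Since RQ ≥ PR, only the acute value applies: ∠Q ≈ 0.723 rad.
Then ∠R = π − ∠P − ∠Q ≈ 1.117 rad.
Law of sines gives QP = RQ·sin R/sin P ≈ 373.88.
Area = ½·RQ·PR·sin R ≈ 49620.

area ≈ 49620.148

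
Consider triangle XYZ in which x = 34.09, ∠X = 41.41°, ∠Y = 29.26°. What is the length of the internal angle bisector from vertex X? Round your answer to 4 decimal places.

t_X ≈ 31.0464

The third angle is ∠Z = 180° − ∠X − ∠Y = 109.33°.
Law of sines: y = x·sin Y/sin X ≈ 25.191.
Law of sines: z = x·sin Z/sin X ≈ 48.633.
The bisector from X has length 2·y·z·cos(∠X/2)/(y+z) ≈ 31.046.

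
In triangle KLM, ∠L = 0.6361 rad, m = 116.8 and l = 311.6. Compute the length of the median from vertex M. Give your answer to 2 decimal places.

352.47

Law of sines: sin M = m·sin L/l ≈ 0.22268.
Since l ≥ m, only the acute value applies: ∠M ≈ 0.2246 rad.
Then ∠K = π − ∠L − ∠M ≈ 2.2809 rad.
Law of sines gives k = l·sin K/sin L ≈ 397.73.
Median from M: ½√(2·k² + 2·l² − m²) ≈ 352.47.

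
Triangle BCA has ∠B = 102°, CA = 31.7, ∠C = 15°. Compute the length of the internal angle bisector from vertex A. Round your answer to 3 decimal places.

t_A ≈ 11.311

The third angle is ∠A = 180° − ∠B − ∠C = 63.00°.
Law of sines: AB = CA·sin C/sin B ≈ 8.3879.
Law of sines: BC = CA·sin A/sin B ≈ 28.876.
The bisector from A has length 2·CA·AB·cos(∠A/2)/(CA+AB) ≈ 11.311.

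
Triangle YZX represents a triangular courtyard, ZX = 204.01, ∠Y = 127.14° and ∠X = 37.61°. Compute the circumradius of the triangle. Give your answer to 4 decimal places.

127.9601

The third angle is ∠Z = 180° − ∠X − ∠Y = 15.25°.
Law of sines: XY = ZX·sin Z/sin Y ≈ 67.315.
Law of sines: YZ = ZX·sin X/sin Y ≈ 156.18.
Circumradius = ZX/(2 sin Y) ≈ 127.96.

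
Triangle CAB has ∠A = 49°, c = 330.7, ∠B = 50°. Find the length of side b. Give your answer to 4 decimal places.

The third angle is ∠C = 180° − ∠A − ∠B = 81.00°.
Law of sines: b = c·sin B/sin C ≈ 256.49.

256.4887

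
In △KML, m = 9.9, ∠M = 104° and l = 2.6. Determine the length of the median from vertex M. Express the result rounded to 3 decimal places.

m_M ≈ 4.345

Law of sines: sin L = l·sin M/m ≈ 0.25483.
Since m ≥ l, only the acute value applies: ∠L ≈ 14.76°.
Then ∠K = 180° − ∠M − ∠L ≈ 61.24°.
Law of sines gives k = m·sin K/sin M ≈ 8.9442.
Median from M: ½√(2·l² + 2·k² − m²) ≈ 4.3447.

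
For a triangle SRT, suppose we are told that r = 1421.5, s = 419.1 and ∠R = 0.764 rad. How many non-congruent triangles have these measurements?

1

s·sin R = 419.1·sin(0.764 rad) ≈ 289.9.
Since r ≥ s, exactly one triangle exists.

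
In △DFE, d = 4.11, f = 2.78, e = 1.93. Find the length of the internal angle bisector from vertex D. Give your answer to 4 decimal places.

By the law of cosines, cos D = (f² + e² − d²) / (2·f·e) ≈ -0.50684, so ∠D ≈ 120.45°.
The bisector from D has length 2·f·e·cos(∠D/2)/(f+e) ≈ 1.1313.

t_D ≈ 1.1313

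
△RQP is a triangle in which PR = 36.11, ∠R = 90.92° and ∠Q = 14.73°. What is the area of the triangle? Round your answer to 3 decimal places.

area ≈ 2468.750

The third angle is ∠P = 180° − ∠R − ∠Q = 74.35°.
Law of sines: QP = PR·sin R/sin Q ≈ 142.
Law of sines: RQ = PR·sin P/sin Q ≈ 136.75.
Area = ½·PR·QP·sin P ≈ 2468.7.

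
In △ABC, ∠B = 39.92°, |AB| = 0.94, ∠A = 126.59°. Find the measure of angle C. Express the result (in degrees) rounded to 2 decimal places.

The third angle is ∠C = 180° − ∠A − ∠B = 13.49°.

13.49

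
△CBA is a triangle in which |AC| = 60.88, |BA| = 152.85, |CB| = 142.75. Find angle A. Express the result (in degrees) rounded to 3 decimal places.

By the law of cosines, cos A = (|BA|² + |AC|² − |CB|²) / (2·|BA|·|AC|) ≈ 0.35957, so ∠A ≈ 68.93°.

∠A ≈ 68.926°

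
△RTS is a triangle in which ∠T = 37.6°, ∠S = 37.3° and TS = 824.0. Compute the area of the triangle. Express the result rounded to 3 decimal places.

The third angle is ∠R = 180° − ∠T − ∠S = 105.10°.
Law of sines: SR = TS·sin T/sin R ≈ 520.74.
Law of sines: RT = TS·sin S/sin R ≈ 517.19.
Area = ½·TS·SR·sin S ≈ 1.3001e+05.

area ≈ 130011.553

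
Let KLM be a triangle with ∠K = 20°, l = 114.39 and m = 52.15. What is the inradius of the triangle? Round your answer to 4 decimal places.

r ≈ 8.7075

By the law of cosines, k² = l² + m² − 2·l·m·cos K = 4593.3, so k ≈ 67.774.
Area = ½·l·m·sin K ≈ 1020.2.
Semiperimeter s = (67.774+114.39+52.15)/2 = 117.16.
Inradius = area/s = 1020.2/117.16 ≈ 8.7075.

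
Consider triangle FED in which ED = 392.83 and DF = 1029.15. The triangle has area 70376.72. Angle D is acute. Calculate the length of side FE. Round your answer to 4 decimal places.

From area = ½·ED·DF·sin D, we get sin D = 2·area/(ED·DF) ≈ 0.34816.
Taking the acute solution, ∠D ≈ 20.37°.
Law of cosines then gives FE ≈ 674.9.

674.9000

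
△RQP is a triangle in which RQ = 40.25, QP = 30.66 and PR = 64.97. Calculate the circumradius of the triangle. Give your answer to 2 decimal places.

43.92

By the law of cosines, cos R = (PR² + RQ² − QP²) / (2·PR·RQ) ≈ 0.93710, so ∠R ≈ 20.43°.
Circumradius = QP/(2 sin R) ≈ 43.919.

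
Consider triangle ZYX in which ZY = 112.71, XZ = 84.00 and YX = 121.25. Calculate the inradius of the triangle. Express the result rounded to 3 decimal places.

28.694

Semiperimeter s = (121.25 + 84 + 112.71)/2 = 158.98.
Heron's formula: area = √(158.98·37.73·74.98·46.27) ≈ 4561.8.
Inradius = area/s = 4561.8/158.98 ≈ 28.694.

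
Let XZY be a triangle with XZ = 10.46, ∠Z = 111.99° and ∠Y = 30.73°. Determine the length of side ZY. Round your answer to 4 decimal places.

The third angle is ∠X = 180° − ∠Z − ∠Y = 37.28°.
Law of sines: ZY = XZ·sin X/sin Y ≈ 12.399.

12.3989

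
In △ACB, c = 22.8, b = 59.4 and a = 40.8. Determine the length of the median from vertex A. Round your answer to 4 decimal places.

Median from A: ½√(2·c² + 2·b² − a²) ≈ 40.099.

m_A ≈ 40.0991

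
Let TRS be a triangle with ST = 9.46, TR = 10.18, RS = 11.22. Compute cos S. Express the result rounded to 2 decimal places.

By the law of cosines, cos S = (RS² + ST² − TR²) / (2·RS·ST) ≈ 0.52641, so ∠S ≈ 1.016 rad.

0.53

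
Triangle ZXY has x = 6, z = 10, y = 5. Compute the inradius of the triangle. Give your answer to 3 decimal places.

Semiperimeter s = (10 + 6 + 5)/2 = 10.5.
Heron's formula: area = √(10.5·0.5·4.5·5.5) ≈ 11.399.
Inradius = area/s = 11.399/10.5 ≈ 1.0856.

r ≈ 1.086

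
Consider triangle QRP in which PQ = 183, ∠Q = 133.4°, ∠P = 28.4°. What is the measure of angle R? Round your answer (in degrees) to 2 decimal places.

The third angle is ∠R = 180° − ∠P − ∠Q = 18.20°.

∠R ≈ 18.20°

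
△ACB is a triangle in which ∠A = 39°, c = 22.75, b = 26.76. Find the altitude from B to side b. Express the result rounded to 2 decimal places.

By the law of cosines, a² = c² + b² − 2·c·b·cos A = 287.42, so a ≈ 16.954.
Area = ½·c·b·sin A ≈ 191.56.
The altitude from B has length 2·area/b ≈ 14.317.

14.32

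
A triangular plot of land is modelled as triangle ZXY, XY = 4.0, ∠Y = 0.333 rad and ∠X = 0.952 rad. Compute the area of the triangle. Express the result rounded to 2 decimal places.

The third angle is ∠Z = π − ∠X − ∠Y = 1.857 rad.
Law of sines: YZ = XY·sin X/sin Z ≈ 3.3961.
Law of sines: ZX = XY·sin Y/sin Z ≈ 1.3628.
Area = ½·XY·YZ·sin Y ≈ 2.2202.

area ≈ 2.22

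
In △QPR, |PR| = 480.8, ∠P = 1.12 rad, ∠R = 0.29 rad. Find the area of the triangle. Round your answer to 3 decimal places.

The third angle is ∠Q = π − ∠P − ∠R = 1.732 rad.
Law of sines: |RQ| = |PR|·sin P/sin Q ≈ 438.42.
Law of sines: |QP| = |PR|·sin R/sin Q ≈ 139.28.
Area = ½·|PR|·|RQ|·sin R ≈ 30139.

area ≈ 30138.538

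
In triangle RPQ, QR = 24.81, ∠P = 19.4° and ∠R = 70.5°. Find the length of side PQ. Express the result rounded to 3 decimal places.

70.408

The third angle is ∠Q = 180° − ∠R − ∠P = 90.10°.
Law of sines: PQ = QR·sin R/sin P ≈ 70.408.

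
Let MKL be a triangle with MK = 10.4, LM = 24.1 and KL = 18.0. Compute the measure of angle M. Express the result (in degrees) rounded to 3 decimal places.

∠M ≈ 43.275°

By the law of cosines, cos M = (LM² + MK² − KL²) / (2·LM·MK) ≈ 0.72808, so ∠M ≈ 43.27°.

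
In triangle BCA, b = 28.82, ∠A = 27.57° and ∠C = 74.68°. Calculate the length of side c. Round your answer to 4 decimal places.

The third angle is ∠B = 180° − ∠C − ∠A = 77.75°.
Law of sines: c = b·sin C/sin B ≈ 28.444.

28.4435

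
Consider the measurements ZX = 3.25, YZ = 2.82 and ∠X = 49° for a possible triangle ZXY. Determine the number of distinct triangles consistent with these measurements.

2

ZX·sin X = 3.25·sin(49°) ≈ 2.453.
Since ZX sin X < YZ < ZX (2.453 < 2.82 < 3.25), two triangles exist.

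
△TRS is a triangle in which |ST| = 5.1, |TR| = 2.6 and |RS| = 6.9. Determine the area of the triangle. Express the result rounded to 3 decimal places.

Semiperimeter s = (6.9 + 5.1 + 2.6)/2 = 7.3.
Heron's formula: area = √(7.3·0.4·2.2·4.7) ≈ 5.4948.

area ≈ 5.495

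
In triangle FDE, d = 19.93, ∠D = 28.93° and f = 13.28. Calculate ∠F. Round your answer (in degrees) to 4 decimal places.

Law of sines: sin F = f·sin D/d ≈ 0.32233.
Since d ≥ f, only the acute value applies: ∠F ≈ 18.80°.
Then ∠E = 180° − ∠D − ∠F ≈ 132.27°.

∠F ≈ 18.8040°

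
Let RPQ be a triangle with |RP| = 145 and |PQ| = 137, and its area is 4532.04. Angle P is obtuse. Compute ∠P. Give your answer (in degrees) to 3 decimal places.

From area = ½·|RP|·|PQ|·sin P, we get sin P = 2·area/(|RP|·|PQ|) ≈ 0.45628.
Taking the obtuse solution, ∠P ≈ 152.85°.

∠P ≈ 152.852°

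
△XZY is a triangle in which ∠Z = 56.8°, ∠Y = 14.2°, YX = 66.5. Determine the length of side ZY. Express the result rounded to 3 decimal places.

The third angle is ∠X = 180° − ∠Z − ∠Y = 109.00°.
Law of sines: ZY = YX·sin X/sin Z ≈ 75.143.

75.143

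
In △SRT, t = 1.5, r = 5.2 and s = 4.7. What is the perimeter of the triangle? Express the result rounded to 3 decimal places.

Perimeter = 4.7 + 5.2 + 1.5 = 11.4.

11.400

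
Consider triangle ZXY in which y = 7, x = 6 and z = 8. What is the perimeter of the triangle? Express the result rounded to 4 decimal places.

perimeter ≈ 21.0000

Perimeter = 8 + 6 + 7 = 21.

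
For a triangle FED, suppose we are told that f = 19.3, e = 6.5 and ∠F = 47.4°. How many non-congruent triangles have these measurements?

e·sin F = 6.5·sin(47.4°) ≈ 4.785.
Since f ≥ e, exactly one triangle exists.

1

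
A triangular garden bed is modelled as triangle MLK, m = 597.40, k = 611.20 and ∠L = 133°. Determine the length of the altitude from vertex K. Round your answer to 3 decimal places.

h_K ≈ 436.911

By the law of cosines, l² = k² + m² − 2·k·m·cos L = 1.2285e+06, so l ≈ 1108.4.
Area = ½·k·m·sin L ≈ 1.3352e+05.
The altitude from K has length 2·area/k ≈ 436.91.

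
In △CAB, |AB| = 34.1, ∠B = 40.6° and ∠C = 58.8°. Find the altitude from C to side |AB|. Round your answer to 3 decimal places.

The third angle is ∠A = 180° − ∠B − ∠C = 80.60°.
Law of sines: |BC| = |AB|·sin A/sin C ≈ 39.331.
Law of sines: |CA| = |AB|·sin B/sin C ≈ 25.944.
Area = ½·|AB|·|BC|·sin B ≈ 436.4.
The altitude from C has length 2·area/|AB| ≈ 25.595.

h_C ≈ 25.595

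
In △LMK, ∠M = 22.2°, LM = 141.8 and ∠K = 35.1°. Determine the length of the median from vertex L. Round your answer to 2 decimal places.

60.24

The third angle is ∠L = 180° − ∠M − ∠K = 122.70°.
Law of sines: MK = LM·sin L/sin K ≈ 207.52.
Law of sines: KL = LM·sin M/sin K ≈ 93.178.
Median from L: ½√(2·KL² + 2·LM² − MK²) ≈ 60.236.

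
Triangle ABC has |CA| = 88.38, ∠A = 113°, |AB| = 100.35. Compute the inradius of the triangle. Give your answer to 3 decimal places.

By the law of cosines, |BC|² = |CA|² + |AB|² − 2·|CA|·|AB|·cos A = 24812, so |BC| ≈ 157.52.
Area = ½·|CA|·|AB|·sin A ≈ 4081.9.
Semiperimeter s = (157.52+88.38+100.35)/2 = 173.12.
Inradius = area/s = 4081.9/173.12 ≈ 23.578.

r ≈ 23.578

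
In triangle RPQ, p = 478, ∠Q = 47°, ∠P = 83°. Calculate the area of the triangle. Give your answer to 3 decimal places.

The third angle is ∠R = 180° − ∠P − ∠Q = 50.00°.
Law of sines: r = p·sin R/sin P ≈ 368.92.
Law of sines: q = p·sin Q/sin P ≈ 352.21.
Area = ½·p·r·sin Q ≈ 64485.

area ≈ 64484.675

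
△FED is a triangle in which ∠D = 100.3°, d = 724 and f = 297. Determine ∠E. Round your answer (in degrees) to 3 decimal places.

∠E ≈ 55.896°

Law of sines: sin F = f·sin D/d ≈ 0.40361.
Since d ≥ f, only the acute value applies: ∠F ≈ 23.80°.
Then ∠E = 180° − ∠D − ∠F ≈ 55.90°.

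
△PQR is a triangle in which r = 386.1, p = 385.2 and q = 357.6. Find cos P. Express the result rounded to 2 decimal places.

By the law of cosines, cos P = (q² + r² − p²) / (2·q·r) ≈ 0.46561, so ∠P ≈ 1.0865 rad.

0.47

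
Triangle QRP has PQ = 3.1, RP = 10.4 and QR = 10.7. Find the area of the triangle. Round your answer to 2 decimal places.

16.10

Semiperimeter s = (10.4 + 3.1 + 10.7)/2 = 12.1.
Heron's formula: area = √(12.1·1.7·9·1.4) ≈ 16.099.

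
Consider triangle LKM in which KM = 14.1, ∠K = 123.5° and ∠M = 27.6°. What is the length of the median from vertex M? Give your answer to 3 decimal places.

18.700

The third angle is ∠L = 180° − ∠K − ∠M = 28.90°.
Law of sines: ML = KM·sin K/sin L ≈ 24.329.
Law of sines: LK = KM·sin M/sin L ≈ 13.517.
Median from M: ½√(2·KM² + 2·ML² − LK²) ≈ 18.7.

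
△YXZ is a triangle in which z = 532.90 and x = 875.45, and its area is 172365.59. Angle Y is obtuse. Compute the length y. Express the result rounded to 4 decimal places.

From area = ½·x·z·sin Y, we get sin Y = 2·area/(x·z) ≈ 0.73893.
Taking the obtuse solution, ∠Y ≈ 132.36°.
Law of cosines then gives y ≈ 1295.8.

1295.7895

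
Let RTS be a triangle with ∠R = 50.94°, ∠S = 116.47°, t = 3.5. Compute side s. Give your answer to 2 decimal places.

The third angle is ∠T = 180° − ∠S − ∠R = 12.59°.
Law of sines: s = t·sin S/sin T ≈ 14.374.

14.37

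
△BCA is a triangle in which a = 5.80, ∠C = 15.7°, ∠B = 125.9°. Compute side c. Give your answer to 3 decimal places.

The third angle is ∠A = 180° − ∠B − ∠C = 38.40°.
Law of sines: c = a·sin C/sin A ≈ 2.5267.

2.527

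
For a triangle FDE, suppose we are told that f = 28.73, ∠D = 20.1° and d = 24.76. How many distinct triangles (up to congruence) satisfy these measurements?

f·sin D = 28.73·sin(20.1°) ≈ 9.873.
Since f sin D < d < f (9.873 < 24.76 < 28.73), two triangles exist.

2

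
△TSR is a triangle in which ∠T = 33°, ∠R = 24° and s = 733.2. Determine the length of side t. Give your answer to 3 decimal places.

The third angle is ∠S = 180° − ∠R − ∠T = 123.00°.
Law of sines: t = s·sin T/sin S ≈ 476.15.

476.146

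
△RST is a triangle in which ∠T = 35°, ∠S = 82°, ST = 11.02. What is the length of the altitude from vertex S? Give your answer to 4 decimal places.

h_S ≈ 6.3208

The third angle is ∠R = 180° − ∠S − ∠T = 63.00°.
Law of sines: TR = ST·sin S/sin R ≈ 12.248.
Law of sines: RS = ST·sin T/sin R ≈ 7.094.
Area = ½·ST·TR·sin T ≈ 38.708.
The altitude from S has length 2·area/TR ≈ 6.3208.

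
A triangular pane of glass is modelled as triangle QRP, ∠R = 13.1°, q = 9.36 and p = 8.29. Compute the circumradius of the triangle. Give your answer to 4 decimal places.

5.0226

By the law of cosines, r² = p² + q² − 2·p·q·cos R = 5.1835, so r ≈ 2.2767.
Area = ½·p·q·sin R ≈ 8.7934.
Circumradius = r/(2 sin R) ≈ 5.0226.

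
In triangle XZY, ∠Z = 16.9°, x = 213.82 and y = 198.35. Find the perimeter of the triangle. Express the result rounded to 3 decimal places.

474.640

By the law of cosines, z² = y² + x² − 2·y·x·cos Z = 3902.5, so z ≈ 62.47.
Semiperimeter s = (213.82+62.47+198.35)/2 = 237.32.
Perimeter = 213.82 + 62.47 + 198.35 = 474.64.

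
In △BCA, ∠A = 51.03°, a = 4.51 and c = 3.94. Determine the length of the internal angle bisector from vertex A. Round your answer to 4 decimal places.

Law of sines: sin C = c·sin A/a ≈ 0.67921.
Since a ≥ c, only the acute value applies: ∠C ≈ 42.78°.
Then ∠B = 180° − ∠A − ∠C ≈ 86.19°.
Law of sines gives b = a·sin B/sin A ≈ 5.788.
The bisector from A has length 2·b·c·cos(∠A/2)/(b+c) ≈ 4.2312.

t_A ≈ 4.2312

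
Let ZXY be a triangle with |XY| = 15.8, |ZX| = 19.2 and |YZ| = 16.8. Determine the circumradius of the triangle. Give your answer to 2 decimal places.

10.09

By the law of cosines, cos Z = (|YZ|² + |ZX|² − |XY|²) / (2·|YZ|·|ZX|) ≈ 0.62196, so ∠Z ≈ 51.54°.
Circumradius = |XY|/(2 sin Z) ≈ 10.089.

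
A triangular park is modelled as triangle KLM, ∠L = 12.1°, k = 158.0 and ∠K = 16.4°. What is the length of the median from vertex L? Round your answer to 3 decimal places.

The third angle is ∠M = 180° − ∠K − ∠L = 151.50°.
Law of sines: l = k·sin L/sin K ≈ 117.3.
Law of sines: m = k·sin M/sin K ≈ 267.02.
Median from L: ½√(2·m² + 2·k² − l²) ≈ 211.4.

211.405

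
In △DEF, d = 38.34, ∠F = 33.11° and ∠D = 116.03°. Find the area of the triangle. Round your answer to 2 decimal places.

229.18

The third angle is ∠E = 180° − ∠F − ∠D = 30.86°.
Law of sines: e = d·sin E/sin D ≈ 21.886.
Law of sines: f = d·sin F/sin D ≈ 23.307.
Area = ½·d·e·sin F ≈ 229.18.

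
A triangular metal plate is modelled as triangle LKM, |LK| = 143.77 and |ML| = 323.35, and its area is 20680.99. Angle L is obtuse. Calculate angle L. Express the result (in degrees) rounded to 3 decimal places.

From area = ½·|ML|·|LK|·sin L, we get sin L = 2·area/(|ML|·|LK|) ≈ 0.88973.
Taking the obtuse solution, ∠L ≈ 117.16°.

∠L ≈ 117.160°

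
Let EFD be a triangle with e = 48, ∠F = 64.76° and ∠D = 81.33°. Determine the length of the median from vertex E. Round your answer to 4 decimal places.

m_E ≈ 77.9071

The third angle is ∠E = 180° − ∠F − ∠D = 33.91°.
Law of sines: f = e·sin F/sin E ≈ 77.824.
Law of sines: d = e·sin D/sin E ≈ 85.055.
Median from E: ½√(2·f² + 2·d² − e²) ≈ 77.907.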